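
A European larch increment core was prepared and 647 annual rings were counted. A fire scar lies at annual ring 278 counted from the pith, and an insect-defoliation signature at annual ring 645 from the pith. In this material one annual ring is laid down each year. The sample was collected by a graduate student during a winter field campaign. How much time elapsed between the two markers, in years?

367 years

Separation: 645 − 278 = 367 annual rings.
That is 367 years at one annual ring per year.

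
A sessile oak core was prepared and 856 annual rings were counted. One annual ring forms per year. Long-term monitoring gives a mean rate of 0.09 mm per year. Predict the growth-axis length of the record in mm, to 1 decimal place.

77.0 mm

856 years of growth are recorded.
Length ≈ 0.09 × 856 = 77.0 mm.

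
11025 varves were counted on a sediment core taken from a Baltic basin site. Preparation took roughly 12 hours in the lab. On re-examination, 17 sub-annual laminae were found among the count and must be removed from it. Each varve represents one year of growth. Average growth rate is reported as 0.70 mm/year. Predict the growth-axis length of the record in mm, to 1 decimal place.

7705.6 mm

Adjusted count: 11025 − 17 = 11008 varves.
11008 years at 0.70 mm/year gives 0.70 × 11008 = 7705.6 mm.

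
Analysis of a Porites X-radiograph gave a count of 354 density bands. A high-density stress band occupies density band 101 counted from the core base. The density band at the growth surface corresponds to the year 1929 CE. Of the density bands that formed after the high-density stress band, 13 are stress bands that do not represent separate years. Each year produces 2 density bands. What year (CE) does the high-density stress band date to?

Between density band 101 and the growth surface there are 354 − 101 = 253 density bands.
Excluding 13 false density bands: 253 − 13 = 240.
Dividing by 2 density bands per year: 240 / 2 = 120 years.
1929 − 120 = 1809 CE.

1809 CE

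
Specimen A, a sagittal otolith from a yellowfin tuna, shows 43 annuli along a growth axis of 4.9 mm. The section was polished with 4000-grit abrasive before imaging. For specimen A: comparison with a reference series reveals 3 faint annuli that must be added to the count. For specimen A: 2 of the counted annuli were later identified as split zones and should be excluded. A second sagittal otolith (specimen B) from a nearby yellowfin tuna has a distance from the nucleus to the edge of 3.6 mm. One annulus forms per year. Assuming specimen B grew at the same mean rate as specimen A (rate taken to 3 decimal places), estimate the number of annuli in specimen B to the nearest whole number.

Specimen A: correcting the raw count gives 43 − 2 + 3 = 44 true annuli.
A: Extension rate ≈ 4.9 / 44 = 0.111 mm per year.
B spans 3.6 / 0.111 = 32.43 years ≈ 32 annuli.

32 annuli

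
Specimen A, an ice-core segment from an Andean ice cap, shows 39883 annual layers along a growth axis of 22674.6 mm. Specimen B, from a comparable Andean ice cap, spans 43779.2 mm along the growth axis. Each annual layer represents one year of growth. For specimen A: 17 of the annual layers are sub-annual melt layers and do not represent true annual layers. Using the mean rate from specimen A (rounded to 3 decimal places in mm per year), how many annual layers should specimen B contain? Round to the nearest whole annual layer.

76941 annual layers

Specimen A: after corrections the count is 39883 − 17 = 39866 annual layers.
A: Extension rate ≈ 22674.6 / 39866 = 0.569 mm per year.
For B, 43779.2 / 0.569 = 76940.60 years ≈ 76941 annual layers.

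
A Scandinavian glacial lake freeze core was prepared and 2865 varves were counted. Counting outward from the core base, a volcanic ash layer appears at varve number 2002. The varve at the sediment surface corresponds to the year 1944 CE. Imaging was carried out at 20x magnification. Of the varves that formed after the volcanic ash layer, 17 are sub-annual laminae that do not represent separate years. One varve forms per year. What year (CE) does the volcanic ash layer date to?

1098 CE

Between varve 2002 and the sediment surface there are 2865 − 2002 = 863 varves.
Removing the 17 false varves leaves 863 − 17 = 846 true varves beyond the volcanic ash layer.
Counting back 846 years from 1944 CE places the volcanic ash layer in 1944 − 846 = 1098 CE.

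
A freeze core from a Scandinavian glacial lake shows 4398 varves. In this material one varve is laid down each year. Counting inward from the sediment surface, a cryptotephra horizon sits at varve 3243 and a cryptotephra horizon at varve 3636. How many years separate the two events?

3636 − 3243 = 393 varves lie between the two events.
At one varve per year, 393 years elapsed between them.

393 years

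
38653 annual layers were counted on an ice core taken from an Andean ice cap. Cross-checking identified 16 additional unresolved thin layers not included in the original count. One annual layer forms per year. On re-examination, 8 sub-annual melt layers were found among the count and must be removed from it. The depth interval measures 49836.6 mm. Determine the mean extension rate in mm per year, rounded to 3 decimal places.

1.289 mm per year

Adjusted count: 38653 − 8 + 16 = 38661 annual layers.
Mean rate = 49836.6 mm / 38661 years ≈ 1.289 mm per year.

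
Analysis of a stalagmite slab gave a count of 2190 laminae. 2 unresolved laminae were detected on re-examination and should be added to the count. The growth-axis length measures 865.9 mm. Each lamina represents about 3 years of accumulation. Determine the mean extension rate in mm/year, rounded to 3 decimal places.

Adjusted count: 2190 + 2 = 2192 laminae.
2192 laminae at 3 years each span 2192 × 3 = 6576 years.
Extension rate ≈ 865.9 / 6576 = 0.132 mm/year.

0.132 mm/year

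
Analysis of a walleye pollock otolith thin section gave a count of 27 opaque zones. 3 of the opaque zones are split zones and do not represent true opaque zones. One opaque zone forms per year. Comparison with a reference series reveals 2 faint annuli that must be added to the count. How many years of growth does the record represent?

True opaque zone count = 27 − 3 + 2 = 26.
At one opaque zone per year, that is 26 years.

26 years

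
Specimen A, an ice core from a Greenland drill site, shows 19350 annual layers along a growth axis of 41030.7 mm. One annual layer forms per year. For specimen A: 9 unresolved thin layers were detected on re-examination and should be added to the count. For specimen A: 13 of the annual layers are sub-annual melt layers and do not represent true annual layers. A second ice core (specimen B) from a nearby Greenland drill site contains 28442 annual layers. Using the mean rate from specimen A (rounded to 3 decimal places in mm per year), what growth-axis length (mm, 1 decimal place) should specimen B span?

Specimen A: after corrections the count is 19350 − 13 + 9 = 19346 annual layers.
A: 41030.7 mm over 19346 years gives 41030.7 / 19346 ≈ 2.121 mm per year.
For B, 2.121 mm/year × 28442 years = 60325.5 mm.

60325.5 mm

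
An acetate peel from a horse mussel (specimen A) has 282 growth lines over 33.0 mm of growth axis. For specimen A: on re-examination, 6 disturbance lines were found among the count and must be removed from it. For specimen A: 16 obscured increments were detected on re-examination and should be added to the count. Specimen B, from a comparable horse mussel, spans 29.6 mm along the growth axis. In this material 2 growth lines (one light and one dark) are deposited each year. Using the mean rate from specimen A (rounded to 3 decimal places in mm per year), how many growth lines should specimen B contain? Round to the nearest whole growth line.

Specimen A: correcting the raw count gives 282 − 6 + 16 = 292 true growth lines.
Specimen A: with 2 growth lines per year, 292 / 2 = 146 years.
A: Extension rate ≈ 33.0 / 146 = 0.226 mm per year.
B spans 29.6 / 0.226 = 130.97 years; at 2 growth lines per year that is 130.97 × 2 ≈ 262 growth lines.

262 growth lines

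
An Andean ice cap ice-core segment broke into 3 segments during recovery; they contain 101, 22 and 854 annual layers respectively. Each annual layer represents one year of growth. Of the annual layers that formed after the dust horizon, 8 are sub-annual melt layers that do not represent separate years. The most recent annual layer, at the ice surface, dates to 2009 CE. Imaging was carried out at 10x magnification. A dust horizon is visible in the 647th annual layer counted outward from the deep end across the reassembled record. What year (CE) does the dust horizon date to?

1687 CE

Total annual layers = 101 + 22 + 854 = 977.
977 − 647 = 330 annual layers lie beyond the dust horizon toward the ice surface.
Excluding 8 false annual layers: 330 − 8 = 322.
Counting back 322 years from 2009 CE places the dust horizon in 2009 − 322 = 1687 CE.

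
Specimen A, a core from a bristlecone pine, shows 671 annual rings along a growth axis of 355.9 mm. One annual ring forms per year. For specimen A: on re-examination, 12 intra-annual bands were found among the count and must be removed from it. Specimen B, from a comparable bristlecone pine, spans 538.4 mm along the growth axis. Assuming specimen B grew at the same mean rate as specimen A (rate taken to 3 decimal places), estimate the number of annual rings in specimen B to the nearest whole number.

997 annual rings

Specimen A: adjusted count: 671 − 12 = 659 annual rings.
A: Extension rate ≈ 355.9 / 659 = 0.540 mm/year.
Specimen B: 538.4 mm / 0.540 mm per year = 997.04 years ≈ 997 annual rings.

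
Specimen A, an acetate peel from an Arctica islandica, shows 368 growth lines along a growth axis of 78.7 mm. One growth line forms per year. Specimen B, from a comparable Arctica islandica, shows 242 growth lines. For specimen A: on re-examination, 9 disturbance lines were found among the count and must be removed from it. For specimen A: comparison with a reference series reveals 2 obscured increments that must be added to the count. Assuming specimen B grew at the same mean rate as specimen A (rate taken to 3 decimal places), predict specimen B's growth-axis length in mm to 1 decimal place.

52.8 mm

Specimen A: adjusted count: 368 − 9 + 2 = 361 growth lines.
A: 78.7 mm over 361 years gives 78.7 / 361 ≈ 0.218 mm/year.
B's length ≈ 0.218 × 242 = 52.8 mm.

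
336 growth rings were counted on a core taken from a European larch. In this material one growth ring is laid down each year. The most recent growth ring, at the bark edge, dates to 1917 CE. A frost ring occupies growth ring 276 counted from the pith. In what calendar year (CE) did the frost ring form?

1857 CE

Between growth ring 276 and the bark edge there are 336 − 276 = 60 growth rings.
The growth ring at the bark edge is 1917 CE, so the frost ring dates to 1917 − 60 = 1857 CE.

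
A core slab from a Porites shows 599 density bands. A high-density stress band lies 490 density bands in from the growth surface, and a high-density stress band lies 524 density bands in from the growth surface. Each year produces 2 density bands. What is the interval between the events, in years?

17 years

The two markers are separated by 524 − 490 = 34 density bands.
Dividing by 2 density bands per year: 34 / 2 = 17 years.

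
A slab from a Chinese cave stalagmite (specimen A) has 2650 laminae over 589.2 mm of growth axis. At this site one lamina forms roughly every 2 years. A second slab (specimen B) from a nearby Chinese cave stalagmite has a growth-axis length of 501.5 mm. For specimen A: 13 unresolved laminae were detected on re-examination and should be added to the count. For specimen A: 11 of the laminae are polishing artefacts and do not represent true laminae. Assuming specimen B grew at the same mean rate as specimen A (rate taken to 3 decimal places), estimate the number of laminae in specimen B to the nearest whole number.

Specimen A: after corrections the count is 2650 − 11 + 13 = 2652 laminae.
Specimen A: 2652 laminae at 2 years each span 2652 × 2 = 5304 years.
A: Mean rate = 589.2 mm / 5304 years ≈ 0.111 mm per year.
For B, 501.5 / 0.111 = 4518.02 years; at 2 years per lamina that is 4518.02 / 2 ≈ 2259 laminae.

2259 laminae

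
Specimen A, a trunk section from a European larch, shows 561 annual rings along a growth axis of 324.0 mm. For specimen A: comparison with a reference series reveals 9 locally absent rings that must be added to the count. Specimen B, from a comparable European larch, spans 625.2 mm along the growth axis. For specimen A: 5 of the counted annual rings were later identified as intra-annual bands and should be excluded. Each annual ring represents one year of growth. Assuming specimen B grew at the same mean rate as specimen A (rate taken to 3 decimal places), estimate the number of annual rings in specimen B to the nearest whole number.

Specimen A: adjusted count: 561 − 5 + 9 = 565 annual rings.
A: Extension rate ≈ 324.0 / 565 = 0.573 mm/yr.
For B, 625.2 / 0.573 = 1091.10 years ≈ 1091 annual rings.

1091 annual rings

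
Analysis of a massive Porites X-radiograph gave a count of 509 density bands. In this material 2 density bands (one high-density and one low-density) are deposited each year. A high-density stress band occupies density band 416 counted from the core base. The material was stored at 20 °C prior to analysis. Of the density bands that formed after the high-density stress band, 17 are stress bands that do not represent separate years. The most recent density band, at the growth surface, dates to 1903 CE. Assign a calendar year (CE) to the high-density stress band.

1865 CE

Between density band 416 and the growth surface there are 509 − 416 = 93 density bands.
93 − 17 false = 76 true density bands after the high-density stress band.
With 2 density bands per year, 76 / 2 = 38 years.
1903 − 38 = 1865 CE.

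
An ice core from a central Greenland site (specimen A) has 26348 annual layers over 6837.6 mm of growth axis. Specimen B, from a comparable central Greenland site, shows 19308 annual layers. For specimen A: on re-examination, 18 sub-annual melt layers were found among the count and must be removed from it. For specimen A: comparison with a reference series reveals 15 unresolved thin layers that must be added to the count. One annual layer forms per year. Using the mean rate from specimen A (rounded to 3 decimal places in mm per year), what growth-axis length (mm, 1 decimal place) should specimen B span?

Specimen A: adjusted count: 26348 − 18 + 15 = 26345 annual layers.
A: Mean rate = 6837.6 mm / 26345 years ≈ 0.260 mm/year.
For B, 0.260 mm/year × 19308 years = 5020.1 mm.

5020.1 mm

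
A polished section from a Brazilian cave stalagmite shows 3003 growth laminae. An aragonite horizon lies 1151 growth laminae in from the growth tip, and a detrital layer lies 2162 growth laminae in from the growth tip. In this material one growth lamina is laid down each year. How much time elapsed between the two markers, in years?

1011 yr

The two markers are separated by 2162 − 1151 = 1011 growth laminae.
One growth lamina per year makes the interval 1011 years.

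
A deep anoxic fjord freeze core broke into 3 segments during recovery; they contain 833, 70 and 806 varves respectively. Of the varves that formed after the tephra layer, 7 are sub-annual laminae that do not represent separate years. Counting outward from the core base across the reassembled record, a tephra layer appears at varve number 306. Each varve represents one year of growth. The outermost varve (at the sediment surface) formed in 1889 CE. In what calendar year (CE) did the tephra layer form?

493 CE

Total varves = 833 + 70 + 806 = 1709.
1709 − 306 = 1403 varves lie beyond the tephra layer toward the sediment surface.
Removing the 7 false varves leaves 1403 − 7 = 1396 true varves beyond the tephra layer.
Counting back 1396 years from 1889 CE places the tephra layer in 1889 − 1396 = 493 CE.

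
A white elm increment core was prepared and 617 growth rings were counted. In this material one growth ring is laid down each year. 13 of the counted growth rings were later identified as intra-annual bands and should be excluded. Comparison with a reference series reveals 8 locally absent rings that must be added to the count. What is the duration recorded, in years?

612 years

After corrections the count is 617 − 13 + 8 = 612 growth rings.
At one growth ring per year, that is 612 years.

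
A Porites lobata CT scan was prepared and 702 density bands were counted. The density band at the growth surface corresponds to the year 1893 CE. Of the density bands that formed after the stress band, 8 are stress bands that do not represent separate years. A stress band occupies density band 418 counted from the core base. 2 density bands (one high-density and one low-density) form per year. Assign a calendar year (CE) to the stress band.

1755 CE

The stress band sits at density band 418 from the core base, so 702 − 418 = 284 density bands formed after it.
Excluding 8 false density bands: 284 − 8 = 276.
With 2 density bands per year, 276 / 2 = 138 years.
1893 − 138 = 1755 CE.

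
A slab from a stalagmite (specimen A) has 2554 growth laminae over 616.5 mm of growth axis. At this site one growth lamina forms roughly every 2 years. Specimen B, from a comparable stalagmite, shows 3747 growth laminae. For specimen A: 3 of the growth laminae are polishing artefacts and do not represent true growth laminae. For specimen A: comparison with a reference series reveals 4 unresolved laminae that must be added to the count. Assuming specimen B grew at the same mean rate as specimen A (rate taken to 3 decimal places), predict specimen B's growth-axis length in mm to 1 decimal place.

906.8 mm

Specimen A: true growth lamina count = 2554 − 3 + 4 = 2555.
Specimen A: multiplying by 2 years per growth lamina: 2555 × 2 = 5110 years.
A: Extension rate ≈ 616.5 / 5110 = 0.121 mm/yr.
Specimen B: multiplying by 2 years per growth lamina: 3747 × 2 = 7494 years. Length of B = 0.121 × 7494 = 906.8 mm.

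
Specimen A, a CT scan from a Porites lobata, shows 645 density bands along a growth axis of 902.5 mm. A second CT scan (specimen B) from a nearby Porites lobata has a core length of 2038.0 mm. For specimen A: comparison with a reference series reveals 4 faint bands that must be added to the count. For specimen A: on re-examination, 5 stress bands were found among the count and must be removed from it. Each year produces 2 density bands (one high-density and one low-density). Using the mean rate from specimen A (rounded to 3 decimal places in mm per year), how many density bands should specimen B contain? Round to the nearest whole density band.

1454 density bands

Specimen A: correcting the raw count gives 645 − 5 + 4 = 644 true density bands.
Specimen A: 644 density bands at 2 per year is 644 / 2 = 322 years.
A: Extension rate ≈ 902.5 / 322 = 2.803 mm per year.
Specimen B: 2038.0 mm / 2.803 mm per year = 727.08 years; at 2 density bands per year that is 727.08 × 2 ≈ 1454 density bands.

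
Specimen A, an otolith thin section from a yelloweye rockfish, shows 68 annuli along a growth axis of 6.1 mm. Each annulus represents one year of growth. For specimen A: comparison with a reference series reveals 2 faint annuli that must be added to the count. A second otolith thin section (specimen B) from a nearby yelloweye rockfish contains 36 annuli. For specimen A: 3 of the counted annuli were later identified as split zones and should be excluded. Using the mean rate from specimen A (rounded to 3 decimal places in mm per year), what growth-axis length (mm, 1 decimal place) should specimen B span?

3.3 mm

Specimen A: true annulus count = 68 − 3 + 2 = 67.
A: 6.1 mm over 67 years gives 6.1 / 67 ≈ 0.091 mm per year.
For B, 0.091 mm/year × 36 years = 3.3 mm.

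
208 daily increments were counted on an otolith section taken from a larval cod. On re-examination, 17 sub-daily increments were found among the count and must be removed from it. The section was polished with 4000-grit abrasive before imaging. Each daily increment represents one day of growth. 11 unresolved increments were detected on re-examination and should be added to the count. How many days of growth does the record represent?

202 days

True daily increment count = 208 − 17 + 11 = 202.
One daily increment per day makes the duration 202 days.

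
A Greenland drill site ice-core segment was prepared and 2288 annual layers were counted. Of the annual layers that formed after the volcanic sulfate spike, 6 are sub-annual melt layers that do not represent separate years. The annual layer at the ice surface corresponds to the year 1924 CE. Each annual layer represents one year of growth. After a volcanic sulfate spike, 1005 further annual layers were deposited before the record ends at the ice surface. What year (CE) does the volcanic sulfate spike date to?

1005 annual layers post-date the volcanic sulfate spike.
1005 − 6 false = 999 true annual layers after the volcanic sulfate spike.
Counting back 999 years from 1924 CE places the volcanic sulfate spike in 1924 − 999 = 925 CE.

925 CE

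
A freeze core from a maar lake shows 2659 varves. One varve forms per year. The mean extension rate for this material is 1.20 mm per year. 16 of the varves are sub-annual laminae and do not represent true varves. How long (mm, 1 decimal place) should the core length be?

3171.6 mm

Correcting the raw count gives 2659 − 16 = 2643 true varves.
2643 years at 1.20 mm/year gives 1.20 × 2643 = 3171.6 mm.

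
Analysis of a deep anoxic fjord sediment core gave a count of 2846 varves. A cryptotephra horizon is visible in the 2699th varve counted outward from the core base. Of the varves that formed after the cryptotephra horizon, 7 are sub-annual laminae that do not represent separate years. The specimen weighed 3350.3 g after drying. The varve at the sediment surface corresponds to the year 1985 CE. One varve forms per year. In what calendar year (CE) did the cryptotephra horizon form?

1845 CE

The cryptotephra horizon sits at varve 2699 from the core base, so 2846 − 2699 = 147 varves formed after it.
Removing the 7 false varves leaves 147 − 7 = 140 true varves beyond the cryptotephra horizon.
Counting back 140 years from 1985 CE places the cryptotephra horizon in 1985 − 140 = 1845 CE.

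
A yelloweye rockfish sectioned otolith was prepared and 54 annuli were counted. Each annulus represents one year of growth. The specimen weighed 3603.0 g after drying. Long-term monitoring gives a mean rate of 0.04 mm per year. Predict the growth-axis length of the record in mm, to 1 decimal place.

2.2 mm

The record spans 54 years at 0.04 mm per year.
Predicted length = 0.04 mm/year × 54 years = 2.2 mm.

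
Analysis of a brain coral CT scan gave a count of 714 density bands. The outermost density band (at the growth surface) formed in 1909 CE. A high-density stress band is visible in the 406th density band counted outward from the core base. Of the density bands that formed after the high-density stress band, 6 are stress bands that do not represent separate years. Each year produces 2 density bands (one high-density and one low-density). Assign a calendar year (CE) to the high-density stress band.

1758 CE

The high-density stress band sits at density band 406 from the core base, so 714 − 406 = 308 density bands formed after it.
Removing the 6 false density bands leaves 308 − 6 = 302 true density bands beyond the high-density stress band.
302 density bands at 2 per year is 302 / 2 = 151 years.
1909 − 151 = 1758 CE.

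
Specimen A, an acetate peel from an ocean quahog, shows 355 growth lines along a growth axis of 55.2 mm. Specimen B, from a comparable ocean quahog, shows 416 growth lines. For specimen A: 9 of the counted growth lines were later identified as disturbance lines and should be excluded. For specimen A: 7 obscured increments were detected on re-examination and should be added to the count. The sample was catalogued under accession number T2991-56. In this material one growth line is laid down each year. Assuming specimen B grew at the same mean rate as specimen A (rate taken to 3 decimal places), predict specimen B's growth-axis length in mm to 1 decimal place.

64.9 mm

Specimen A: adjusted count: 355 − 9 + 7 = 353 growth lines.
A: Extension rate ≈ 55.2 / 353 = 0.156 mm/year.
For B, 0.156 mm/year × 416 years = 64.9 mm.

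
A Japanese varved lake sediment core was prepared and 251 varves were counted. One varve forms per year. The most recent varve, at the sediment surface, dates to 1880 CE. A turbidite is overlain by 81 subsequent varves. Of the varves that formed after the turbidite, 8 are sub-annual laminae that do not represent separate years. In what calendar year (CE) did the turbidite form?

1807 CE

81 varves post-date the turbidite.
Removing the 8 false varves leaves 81 − 8 = 73 true varves beyond the turbidite.
1880 − 73 = 1807 CE.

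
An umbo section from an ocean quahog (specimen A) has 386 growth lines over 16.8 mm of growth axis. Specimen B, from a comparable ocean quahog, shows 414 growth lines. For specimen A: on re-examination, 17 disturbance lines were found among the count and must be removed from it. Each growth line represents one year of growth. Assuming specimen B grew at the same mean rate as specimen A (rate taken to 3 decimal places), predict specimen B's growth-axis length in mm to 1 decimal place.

Specimen A: correcting the raw count gives 386 − 17 = 369 true growth lines.
A: Mean rate = 16.8 mm / 369 years ≈ 0.046 mm/yr.
B's length ≈ 0.046 × 414 = 19.0 mm.

19.0 mm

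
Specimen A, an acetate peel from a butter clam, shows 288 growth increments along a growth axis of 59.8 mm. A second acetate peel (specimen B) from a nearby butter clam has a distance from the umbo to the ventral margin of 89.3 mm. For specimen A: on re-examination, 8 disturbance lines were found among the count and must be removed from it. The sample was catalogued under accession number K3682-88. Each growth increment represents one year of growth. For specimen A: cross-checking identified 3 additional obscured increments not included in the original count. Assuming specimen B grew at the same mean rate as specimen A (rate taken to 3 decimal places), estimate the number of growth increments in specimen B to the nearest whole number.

Specimen A: after corrections the count is 288 − 8 + 3 = 283 growth increments.
A: Extension rate ≈ 59.8 / 283 = 0.211 mm/year.
B spans 89.3 / 0.211 = 423.22 years ≈ 423 growth increments.

423 growth increments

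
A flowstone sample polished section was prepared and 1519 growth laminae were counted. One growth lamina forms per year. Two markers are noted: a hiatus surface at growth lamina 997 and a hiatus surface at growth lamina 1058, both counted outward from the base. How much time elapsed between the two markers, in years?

1058 − 997 = 61 growth laminae lie between the two events.
That is 61 years at one growth lamina per year.

61 years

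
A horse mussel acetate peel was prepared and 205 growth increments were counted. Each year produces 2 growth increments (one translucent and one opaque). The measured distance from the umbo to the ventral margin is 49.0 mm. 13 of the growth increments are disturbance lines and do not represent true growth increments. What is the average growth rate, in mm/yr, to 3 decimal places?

Correcting the raw count gives 205 − 13 = 192 true growth increments.
With 2 growth increments per year, 192 / 2 = 96 years.
Mean rate = 49.0 mm / 96 years ≈ 0.510 mm/yr.

0.510 mm/yr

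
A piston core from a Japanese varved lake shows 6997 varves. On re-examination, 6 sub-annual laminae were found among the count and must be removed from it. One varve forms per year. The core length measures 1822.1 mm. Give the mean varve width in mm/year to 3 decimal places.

Correcting the raw count gives 6997 − 6 = 6991 true varves.
Extension rate ≈ 1822.1 / 6991 = 0.261 mm/year.

0.261 mm/year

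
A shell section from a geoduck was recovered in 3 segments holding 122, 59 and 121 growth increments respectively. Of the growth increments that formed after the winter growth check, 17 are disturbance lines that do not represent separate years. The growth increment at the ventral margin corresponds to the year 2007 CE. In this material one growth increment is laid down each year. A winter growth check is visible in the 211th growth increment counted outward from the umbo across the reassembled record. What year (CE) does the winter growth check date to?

Total growth increments = 122 + 59 + 121 = 302.
Between growth increment 211 and the ventral margin there are 302 − 211 = 91 growth increments.
91 − 17 false = 74 true growth increments after the winter growth check.
The growth increment at the ventral margin is 2007 CE, so the winter growth check dates to 2007 − 74 = 1933 CE.

1933 CE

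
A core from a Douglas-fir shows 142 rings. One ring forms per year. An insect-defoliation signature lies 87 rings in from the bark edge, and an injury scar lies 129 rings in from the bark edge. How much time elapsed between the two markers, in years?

42 years

The two markers are separated by 129 − 87 = 42 rings.
That is 42 years at one ring per year.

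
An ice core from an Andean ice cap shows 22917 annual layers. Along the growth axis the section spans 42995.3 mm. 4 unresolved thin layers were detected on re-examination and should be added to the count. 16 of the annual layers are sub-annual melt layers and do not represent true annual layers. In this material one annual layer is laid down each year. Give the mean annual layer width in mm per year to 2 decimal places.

After corrections the count is 22917 − 16 + 4 = 22905 annual layers.
42995.3 mm over 22905 years gives 42995.3 / 22905 ≈ 1.88 mm per year.

1.88 mm per year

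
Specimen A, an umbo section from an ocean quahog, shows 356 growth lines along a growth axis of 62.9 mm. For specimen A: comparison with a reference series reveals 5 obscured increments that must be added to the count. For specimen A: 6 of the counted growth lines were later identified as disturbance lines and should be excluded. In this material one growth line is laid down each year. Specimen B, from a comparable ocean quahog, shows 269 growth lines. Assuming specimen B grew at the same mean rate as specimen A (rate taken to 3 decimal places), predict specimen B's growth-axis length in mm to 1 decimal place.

47.6 mm

Specimen A: true growth line count = 356 − 6 + 5 = 355.
A: Mean rate = 62.9 mm / 355 years ≈ 0.177 mm/yr.
B's length ≈ 0.177 × 269 = 47.6 mm.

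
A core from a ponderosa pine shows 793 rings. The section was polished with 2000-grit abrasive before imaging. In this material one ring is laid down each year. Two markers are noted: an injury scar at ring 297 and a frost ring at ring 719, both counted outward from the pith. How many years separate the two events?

422 yr

719 − 297 = 422 rings lie between the two events.
At one ring per year, 422 years elapsed between them.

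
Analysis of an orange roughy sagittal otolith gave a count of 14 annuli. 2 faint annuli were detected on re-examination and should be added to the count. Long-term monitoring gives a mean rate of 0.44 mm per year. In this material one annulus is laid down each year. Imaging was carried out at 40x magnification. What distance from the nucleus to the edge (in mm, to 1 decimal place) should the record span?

7.0 mm

Correcting the raw count gives 14 + 2 = 16 true annuli.
16 years at 0.44 mm/year gives 0.44 × 16 = 7.0 mm.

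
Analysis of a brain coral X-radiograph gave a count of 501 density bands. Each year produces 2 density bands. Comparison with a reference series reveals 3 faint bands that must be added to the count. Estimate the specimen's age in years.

Adjusted count: 501 + 3 = 504 density bands.
504 density bands at 2 per year is 504 / 2 = 252 years.

252 yr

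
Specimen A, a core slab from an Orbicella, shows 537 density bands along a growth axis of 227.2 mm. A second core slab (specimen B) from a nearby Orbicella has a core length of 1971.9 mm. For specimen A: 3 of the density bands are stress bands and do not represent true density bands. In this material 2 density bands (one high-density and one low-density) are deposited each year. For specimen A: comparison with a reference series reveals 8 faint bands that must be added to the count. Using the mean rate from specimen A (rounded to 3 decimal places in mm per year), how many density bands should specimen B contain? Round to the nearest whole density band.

Specimen A: after corrections the count is 537 − 3 + 8 = 542 density bands.
Specimen A: with 2 density bands per year, 542 / 2 = 271 years.
A: Extension rate ≈ 227.2 / 271 = 0.838 mm/year.
B spans 1971.9 / 0.838 = 2353.10 years; at 2 density bands per year that is 2353.10 × 2 ≈ 4706 density bands.

4706 density bands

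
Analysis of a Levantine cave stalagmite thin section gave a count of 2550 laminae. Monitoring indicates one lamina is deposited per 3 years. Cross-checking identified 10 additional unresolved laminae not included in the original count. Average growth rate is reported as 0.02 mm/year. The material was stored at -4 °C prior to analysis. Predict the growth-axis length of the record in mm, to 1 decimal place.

True lamina count = 2550 + 10 = 2560.
At 3 years per lamina, 2560 × 3 = 7680 years.
Length ≈ 0.02 × 7680 = 153.6 mm.

153.6 mm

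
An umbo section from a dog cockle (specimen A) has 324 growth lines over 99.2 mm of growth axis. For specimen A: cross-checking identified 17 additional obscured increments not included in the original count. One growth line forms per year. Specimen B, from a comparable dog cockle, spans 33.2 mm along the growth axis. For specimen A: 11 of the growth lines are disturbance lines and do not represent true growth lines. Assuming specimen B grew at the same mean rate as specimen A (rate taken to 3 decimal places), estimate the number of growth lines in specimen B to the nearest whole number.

110 growth lines

Specimen A: correcting the raw count gives 324 − 11 + 17 = 330 true growth lines.
A: Mean rate = 99.2 mm / 330 years ≈ 0.301 mm per year.
Specimen B: 33.2 mm / 0.301 mm per year = 110.30 years ≈ 110 growth lines.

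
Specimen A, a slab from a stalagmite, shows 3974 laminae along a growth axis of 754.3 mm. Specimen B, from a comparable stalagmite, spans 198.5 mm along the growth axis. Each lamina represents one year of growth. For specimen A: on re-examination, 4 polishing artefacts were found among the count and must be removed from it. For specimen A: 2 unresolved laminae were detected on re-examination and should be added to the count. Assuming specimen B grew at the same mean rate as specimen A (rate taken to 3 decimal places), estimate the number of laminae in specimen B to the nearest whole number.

1045 laminae

Specimen A: correcting the raw count gives 3974 − 4 + 2 = 3972 true laminae.
A: Extension rate ≈ 754.3 / 3972 = 0.190 mm/year.
For B, 198.5 / 0.190 = 1044.74 years ≈ 1045 laminae.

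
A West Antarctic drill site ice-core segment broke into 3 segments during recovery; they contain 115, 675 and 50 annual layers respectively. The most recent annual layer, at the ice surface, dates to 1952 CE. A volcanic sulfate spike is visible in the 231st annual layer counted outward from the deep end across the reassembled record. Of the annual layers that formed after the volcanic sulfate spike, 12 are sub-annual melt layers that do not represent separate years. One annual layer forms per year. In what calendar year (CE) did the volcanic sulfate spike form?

1355 CE

Total annual layers = 115 + 675 + 50 = 840.
The volcanic sulfate spike sits at annual layer 231 from the deep end, so 840 − 231 = 609 annual layers formed after it.
609 − 12 false = 597 true annual layers after the volcanic sulfate spike.
The annual layer at the ice surface is 1952 CE, so the volcanic sulfate spike dates to 1952 − 597 = 1355 CE.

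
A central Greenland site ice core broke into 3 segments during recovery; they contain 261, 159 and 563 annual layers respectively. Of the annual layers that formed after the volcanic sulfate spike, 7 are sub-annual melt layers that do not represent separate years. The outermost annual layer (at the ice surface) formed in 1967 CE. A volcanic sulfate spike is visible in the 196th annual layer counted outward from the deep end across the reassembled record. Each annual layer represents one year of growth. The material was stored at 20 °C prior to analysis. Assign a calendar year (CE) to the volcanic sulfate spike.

1187 CE

Total annual layers = 261 + 159 + 563 = 983.
The volcanic sulfate spike sits at annual layer 196 from the deep end, so 983 − 196 = 787 annual layers formed after it.
Excluding 7 false annual layers: 787 − 7 = 780.
The annual layer at the ice surface is 1967 CE, so the volcanic sulfate spike dates to 1967 − 780 = 1187 CE.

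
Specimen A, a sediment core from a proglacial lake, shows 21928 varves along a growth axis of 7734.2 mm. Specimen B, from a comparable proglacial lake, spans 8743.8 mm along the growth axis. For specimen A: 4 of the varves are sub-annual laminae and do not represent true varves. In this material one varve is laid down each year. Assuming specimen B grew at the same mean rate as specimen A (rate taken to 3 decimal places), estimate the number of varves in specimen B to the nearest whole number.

24770 varves

Specimen A: adjusted count: 21928 − 4 = 21924 varves.
A: Mean rate = 7734.2 mm / 21924 years ≈ 0.353 mm per year.
B spans 8743.8 / 0.353 = 24769.97 years ≈ 24770 varves.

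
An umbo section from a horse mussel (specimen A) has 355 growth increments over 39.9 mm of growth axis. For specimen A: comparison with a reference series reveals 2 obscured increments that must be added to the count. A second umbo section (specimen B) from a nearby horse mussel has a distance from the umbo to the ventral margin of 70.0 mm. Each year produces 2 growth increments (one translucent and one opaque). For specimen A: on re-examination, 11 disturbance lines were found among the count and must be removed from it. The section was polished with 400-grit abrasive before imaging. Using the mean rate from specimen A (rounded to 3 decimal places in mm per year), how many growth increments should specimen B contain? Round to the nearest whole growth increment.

Specimen A: true growth increment count = 355 − 11 + 2 = 346.
Specimen A: 346 growth increments at 2 per year is 346 / 2 = 173 years.
A: 39.9 mm over 173 years gives 39.9 / 173 ≈ 0.231 mm/yr.
B spans 70.0 / 0.231 = 303.03 years; at 2 growth increments per year that is 303.03 × 2 ≈ 606 growth increments.

606 growth increments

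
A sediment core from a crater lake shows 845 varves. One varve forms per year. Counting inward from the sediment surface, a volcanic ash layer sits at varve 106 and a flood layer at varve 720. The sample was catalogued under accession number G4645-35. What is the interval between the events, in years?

720 − 106 = 614 varves lie between the two events.
One varve per year makes the interval 614 years.

614 years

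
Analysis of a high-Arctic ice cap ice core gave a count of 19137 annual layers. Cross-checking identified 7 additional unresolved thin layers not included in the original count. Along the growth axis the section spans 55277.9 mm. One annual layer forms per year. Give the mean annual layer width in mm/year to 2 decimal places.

2.89 mm/year

Adjusted count: 19137 + 7 = 19144 annual layers.
Mean rate = 55277.9 mm / 19144 years ≈ 2.89 mm/year.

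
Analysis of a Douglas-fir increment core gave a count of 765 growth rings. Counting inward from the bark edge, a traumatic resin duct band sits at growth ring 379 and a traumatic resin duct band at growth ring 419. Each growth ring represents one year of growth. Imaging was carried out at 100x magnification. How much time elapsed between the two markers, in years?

40 years

The two markers are separated by 419 − 379 = 40 growth rings.
That is 40 years at one growth ring per year.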